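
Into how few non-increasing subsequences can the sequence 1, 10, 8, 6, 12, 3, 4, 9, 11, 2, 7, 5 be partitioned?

5

Place each on the leftmost legal pile:
1 → new pile 1 (tops now [1])
10 → new pile 2 (tops now [1, 10])
8 → pile 2 (tops now [1, 8])
6 → pile 2 (tops now [1, 6])
12 → new pile 3 (tops now [1, 6, 12])
3 → pile 2 (tops now [1, 3, 12])
4 → pile 3 (tops now [1, 3, 4])
9 → new pile 4 (tops now [1, 3, 4, 9])
11 → new pile 5 (tops now [1, 3, 4, 9, 11])
2 → pile 2 (tops now [1, 2, 4, 9, 11])
7 → pile 4 (tops now [1, 2, 4, 7, 11])
5 → pile 4 (tops now [1, 2, 4, 5, 11])
Five piles.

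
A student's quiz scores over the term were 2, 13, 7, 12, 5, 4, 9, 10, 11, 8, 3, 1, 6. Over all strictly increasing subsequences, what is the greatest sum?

Let S[i] be the best sum of a strictly increasing subsequence ending at i:
i:      1  2  3  4  5  6  7  8  9 10 11 12 13
a[i]:   2 13  7 12  5  4  9 10 11  8  3  1  6
S:      2 15  9 21  7  6 18 28 39 17  5  1 13
Maximum is 39 (e.g. 2 + 7 + 9 + 10 + 11).

39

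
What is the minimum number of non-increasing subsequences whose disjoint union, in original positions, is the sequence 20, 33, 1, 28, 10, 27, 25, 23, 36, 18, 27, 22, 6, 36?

Place each on the leftmost legal pile:
20 → new pile 1 (tops now [20])
33 → new pile 2 (tops now [20, 33])
1 → pile 1 (tops now [1, 33])
28 → pile 2 (tops now [1, 28])
10 → pile 2 (tops now [1, 10])
27 → new pile 3 (tops now [1, 10, 27])
25 → pile 3 (tops now [1, 10, 25])
23 → pile 3 (tops now [1, 10, 23])
36 → new pile 4 (tops now [1, 10, 23, 36])
18 → pile 3 (tops now [1, 10, 18, 36])
27 → pile 4 (tops now [1, 10, 18, 27])
22 → pile 4 (tops now [1, 10, 18, 22])
6 → pile 2 (tops now [1, 6, 18, 22])
36 → new pile 5 (tops now [1, 6, 18, 22, 36])
Five piles.

5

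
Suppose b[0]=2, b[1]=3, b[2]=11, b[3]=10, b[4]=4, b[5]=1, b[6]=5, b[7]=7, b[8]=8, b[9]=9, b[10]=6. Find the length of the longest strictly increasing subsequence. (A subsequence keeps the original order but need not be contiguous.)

Track the smallest tail for each achievable length (strict):
2 → extends → [2]
3 → extends → [2, 3]
11 → extends → [2, 3, 11]
10 → replaces 11 → [2, 3, 10]
4 → replaces 10 → [2, 3, 4]
1 → replaces 2 → [1, 3, 4]
5 → extends → [1, 3, 4, 5]
7 → extends → [1, 3, 4, 5, 7]
8 → extends → [1, 3, 4, 5, 7, 8]
9 → extends → [1, 3, 4, 5, 7, 8, 9]
6 → replaces 7 → [1, 3, 4, 5, 6, 8, 9]
Seven tails, so the longest strictly increasing subsequence has length 7 (e.g. 2, 3, 4, 5, 7, 8, 9).

7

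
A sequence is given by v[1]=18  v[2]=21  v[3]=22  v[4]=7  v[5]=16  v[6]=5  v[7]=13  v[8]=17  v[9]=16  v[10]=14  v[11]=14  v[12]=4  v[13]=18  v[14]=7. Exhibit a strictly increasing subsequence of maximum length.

7, 16, 17, 18

Patience tails give the LIS length; then backtrack through the dp parents:
18 → extends → [18]
21 → extends → [18, 21]
22 → extends → [18, 21, 22]
7 → replaces 18 → [7, 21, 22]
16 → replaces 21 → [7, 16, 22]
5 → replaces 7 → [5, 16, 22]
13 → replaces 16 → [5, 13, 22]
17 → replaces 22 → [5, 13, 17]
16 → replaces 17 → [5, 13, 16]
14 → replaces 16 → [5, 13, 14]
14 → already a tail → [5, 13, 14]
4 → replaces 5 → [4, 13, 14]
18 → extends → [4, 13, 14, 18]
7 → replaces 13 → [4, 7, 14, 18]
Length 4; one witness is 7, 16, 17, 18.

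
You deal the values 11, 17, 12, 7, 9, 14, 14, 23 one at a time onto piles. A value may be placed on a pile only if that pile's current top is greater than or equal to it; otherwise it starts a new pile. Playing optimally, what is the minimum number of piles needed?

The minimum number of non-increasing subsequences covering a sequence equals the length of its longest strictly increasing subsequence.
LIS length is 4 (e.g. 11, 12, 14, 23), so 4 piles are needed.

4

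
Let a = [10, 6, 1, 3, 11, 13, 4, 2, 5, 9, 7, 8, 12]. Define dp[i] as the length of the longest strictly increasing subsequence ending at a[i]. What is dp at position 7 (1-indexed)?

dp[i] = 1 + max{dp[j] : j<i, a[j]<a[i]} (or 1 if no such j):
i:      1  2  3  4  5  6  7  8  9 10 11 12 13
a[i]:  10  6  1  3 11 13  4  2  5  9  7  8 12
dp:     1  1  1  2  3  4  3  2  4  5  5  6  7
At index 7 the value is 3.

3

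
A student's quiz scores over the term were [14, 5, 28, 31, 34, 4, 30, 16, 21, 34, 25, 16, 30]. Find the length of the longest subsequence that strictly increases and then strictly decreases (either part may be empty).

inc[i] = longest strictly increasing subsequence ending at i; dec[i] = longest strictly decreasing subsequence starting at i:
i:      1  2  3  4  5  6  7  8  9 10 11 12 13
a[i]:  14  5 28 31 34  4 30 16 21 34 25 16 30
inc:    1  1  2  3  4  1  3  2  3  4  4  2  5
dec:    3  2  3  4  4  1  3  1  2  3  2  1  1
Best peak at i=5 (value 34): inc=4, dec=4, length 4+4−1 = 7.

7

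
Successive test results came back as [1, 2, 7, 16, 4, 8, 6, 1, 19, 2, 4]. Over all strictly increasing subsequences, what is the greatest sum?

Let S[i] be the best sum of a strictly increasing subsequence ending at i:
i:      1  2  3  4  5  6  7  8  9 10 11
a[i]:   1  2  7 16  4  8  6  1 19  2  4
S:      1  3 10 26  7 18 13  1 45  3  7
Maximum is 45 (e.g. 1 + 2 + 7 + 16 + 19).

45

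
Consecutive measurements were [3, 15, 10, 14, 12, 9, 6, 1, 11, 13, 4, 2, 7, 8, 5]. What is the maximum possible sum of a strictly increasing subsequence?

38

Let S[i] be the best sum of a strictly increasing subsequence ending at i:
i:      1  2  3  4  5  6  7  8  9 10 11 12 13 14 15
a[i]:   3 15 10 14 12  9  6  1 11 13  4  2  7  8  5
S:      3 18 13 27 25 12  9  1 24 38  7  3 16 24 12
Maximum is 38 (e.g. 3 + 10 + 12 + 13).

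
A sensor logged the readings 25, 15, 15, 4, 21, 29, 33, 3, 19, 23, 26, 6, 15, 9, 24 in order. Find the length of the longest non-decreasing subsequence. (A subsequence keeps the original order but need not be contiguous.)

5

Let dp[i] be the length of the longest such subsequence ending at index i:
i:      1  2  3  4  5  6  7  8  9 10 11 12 13 14 15
a[i]:  25 15 15  4 21 29 33  3 19 23 26  6 15  9 24
dp:     1  1  2  1  3  4  5  1  3  4  5  2  3  3  5
Maximum dp value is 5.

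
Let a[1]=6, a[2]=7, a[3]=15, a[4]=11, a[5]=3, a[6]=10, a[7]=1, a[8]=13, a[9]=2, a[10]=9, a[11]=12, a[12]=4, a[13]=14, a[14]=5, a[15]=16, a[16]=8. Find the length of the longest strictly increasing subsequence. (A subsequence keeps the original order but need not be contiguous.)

6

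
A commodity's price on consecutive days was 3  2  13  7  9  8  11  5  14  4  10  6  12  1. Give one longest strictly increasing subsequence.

Patience tails give the LIS length; then backtrack through the dp parents:
3 → extends → [3]
2 → replaces 3 → [2]
13 → extends → [2, 13]
7 → replaces 13 → [2, 7]
9 → extends → [2, 7, 9]
8 → replaces 9 → [2, 7, 8]
11 → extends → [2, 7, 8, 11]
5 → replaces 7 → [2, 5, 8, 11]
14 → extends → [2, 5, 8, 11, 14]
4 → replaces 5 → [2, 4, 8, 11, 14]
10 → replaces 11 → [2, 4, 8, 10, 14]
6 → replaces 8 → [2, 4, 6, 10, 14]
12 → replaces 14 → [2, 4, 6, 10, 12]
1 → replaces 2 → [1, 4, 6, 10, 12]
Length 5; one witness is 3, 7, 9, 11, 14.

3, 7, 9, 11, 14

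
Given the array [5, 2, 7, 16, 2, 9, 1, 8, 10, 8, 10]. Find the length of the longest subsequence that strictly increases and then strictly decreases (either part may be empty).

inc[i] = longest strictly increasing subsequence ending at i; dec[i] = longest strictly decreasing subsequence starting at i:
i:      1  2  3  4  5  6  7  8  9 10 11
a[i]:   5  2  7 16  2  9  1  8 10  8 10
inc:    1  1  2  3  1  3  1  3  4  3  4
dec:    3  2  3  3  2  2  1  1  2  1  1
Best peak at i=4 (value 16): inc=3, dec=3, length 3+3−1 = 5.

5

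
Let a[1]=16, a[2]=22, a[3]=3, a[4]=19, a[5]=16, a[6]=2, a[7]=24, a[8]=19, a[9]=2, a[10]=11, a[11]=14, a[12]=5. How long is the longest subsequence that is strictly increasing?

3

Track the smallest tail for each achievable length (strict):
16 → extends → [16]
22 → extends → [16, 22]
3 → replaces 16 → [3, 22]
19 → replaces 22 → [3, 19]
16 → replaces 19 → [3, 16]
2 → replaces 3 → [2, 16]
24 → extends → [2, 16, 24]
19 → replaces 24 → [2, 16, 19]
2 → already a tail → [2, 16, 19]
11 → replaces 16 → [2, 11, 19]
14 → replaces 19 → [2, 11, 14]
5 → replaces 11 → [2, 5, 14]
Three tails, so the longest strictly increasing subsequence has length 3 (e.g. 16, 22, 24).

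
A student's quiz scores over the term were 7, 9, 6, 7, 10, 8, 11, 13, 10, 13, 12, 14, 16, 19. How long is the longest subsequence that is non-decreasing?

9

Track the smallest tail for each achievable length (allowing ties):
7 → extends → [7]
9 → extends → [7, 9]
6 → replaces 7 → [6, 9]
7 → replaces 9 → [6, 7]
10 → extends → [6, 7, 10]
8 → replaces 10 → [6, 7, 8]
11 → extends → [6, 7, 8, 11]
13 → extends → [6, 7, 8, 11, 13]
10 → replaces 11 → [6, 7, 8, 10, 13]
13 → extends → [6, 7, 8, 10, 13, 13]
12 → replaces 13 → [6, 7, 8, 10, 12, 13]
14 → extends → [6, 7, 8, 10, 12, 13, 14]
16 → extends → [6, 7, 8, 10, 12, 13, 14, 16]
19 → extends → [6, 7, 8, 10, 12, 13, 14, 16, 19]
Nine tails, so the longest non-decreasing subsequence has length 9 (e.g. 7, 9, 10, 11, 13, 13, 14, 16, 19).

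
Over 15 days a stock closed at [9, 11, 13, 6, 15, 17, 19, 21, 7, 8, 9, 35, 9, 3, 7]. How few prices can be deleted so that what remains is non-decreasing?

7

Fewest deletions = n − (longest non-decreasing subsequence).
Patience tails:
9 → extends → [9]
11 → extends → [9, 11]
13 → extends → [9, 11, 13]
6 → replaces 9 → [6, 11, 13]
15 → extends → [6, 11, 13, 15]
17 → extends → [6, 11, 13, 15, 17]
19 → extends → [6, 11, 13, 15, 17, 19]
21 → extends → [6, 11, 13, 15, 17, 19, 21]
7 → replaces 11 → [6, 7, 13, 15, 17, 19, 21]
8 → replaces 13 → [6, 7, 8, 15, 17, 19, 21]
9 → replaces 15 → [6, 7, 8, 9, 17, 19, 21]
35 → extends → [6, 7, 8, 9, 17, 19, 21, 35]
9 → replaces 17 → [6, 7, 8, 9, 9, 19, 21, 35]
3 → replaces 6 → [3, 7, 8, 9, 9, 19, 21, 35]
7 → replaces 8 → [3, 7, 7, 9, 9, 19, 21, 35]
Longest non-decreasing subsequence has length 8, so deletions = 15 − 8 = 7.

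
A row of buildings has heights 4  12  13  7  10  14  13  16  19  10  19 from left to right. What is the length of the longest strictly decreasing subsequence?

3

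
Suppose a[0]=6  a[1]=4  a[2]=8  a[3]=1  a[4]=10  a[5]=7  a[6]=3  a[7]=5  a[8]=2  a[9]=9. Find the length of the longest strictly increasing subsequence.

4

Track the smallest tail for each achievable length (strict):
6 → extends → [6]
4 → replaces 6 → [4]
8 → extends → [4, 8]
1 → replaces 4 → [1, 8]
10 → extends → [1, 8, 10]
7 → replaces 8 → [1, 7, 10]
3 → replaces 7 → [1, 3, 10]
5 → replaces 10 → [1, 3, 5]
2 → replaces 3 → [1, 2, 5]
9 → extends → [1, 2, 5, 9]
Four tails, so the longest strictly increasing subsequence has length 4 (e.g. 1, 3, 5, 9).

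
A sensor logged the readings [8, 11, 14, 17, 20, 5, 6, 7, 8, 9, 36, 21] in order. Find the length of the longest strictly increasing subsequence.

Let dp[i] be the length of the longest such subsequence ending at index i:
i:      1  2  3  4  5  6  7  8  9 10 11 12
a[i]:   8 11 14 17 20  5  6  7  8  9 36 21
dp:     1  2  3  4  5  1  2  3  4  5  6  6
Maximum dp value is 6.

6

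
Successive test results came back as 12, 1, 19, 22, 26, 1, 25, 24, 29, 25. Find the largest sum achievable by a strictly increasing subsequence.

Let S[i] be the best sum of a strictly increasing subsequence ending at i:
i:       1   2   3   4   5   6   7   8   9  10
a[i]:   12   1  19  22  26   1  25  24  29  25
S:      12   1  31  53  79   1  78  77 108 102
Maximum is 108 (e.g. 12 + 19 + 22 + 26 + 29).

108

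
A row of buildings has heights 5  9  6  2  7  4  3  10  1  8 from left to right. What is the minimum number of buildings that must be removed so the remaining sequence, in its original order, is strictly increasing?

Fewest deletions = n − (longest strictly increasing subsequence).
Patience tails:
5 → extends → [5]
9 → extends → [5, 9]
6 → replaces 9 → [5, 6]
2 → replaces 5 → [2, 6]
7 → extends → [2, 6, 7]
4 → replaces 6 → [2, 4, 7]
3 → replaces 4 → [2, 3, 7]
10 → extends → [2, 3, 7, 10]
1 → replaces 2 → [1, 3, 7, 10]
8 → replaces 10 → [1, 3, 7, 8]
Longest strictly increasing subsequence has length 4, so deletions = 10 − 4 = 6.

6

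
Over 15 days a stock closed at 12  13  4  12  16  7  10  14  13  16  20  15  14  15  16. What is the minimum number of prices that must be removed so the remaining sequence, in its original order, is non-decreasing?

Fewest deletions = n − (longest non-decreasing subsequence).
Patience tails:
12 → extends → [12]
13 → extends → [12, 13]
4 → replaces 12 → [4, 13]
12 → replaces 13 → [4, 12]
16 → extends → [4, 12, 16]
7 → replaces 12 → [4, 7, 16]
10 → replaces 16 → [4, 7, 10]
14 → extends → [4, 7, 10, 14]
13 → replaces 14 → [4, 7, 10, 13]
16 → extends → [4, 7, 10, 13, 16]
20 → extends → [4, 7, 10, 13, 16, 20]
15 → replaces 16 → [4, 7, 10, 13, 15, 20]
14 → replaces 15 → [4, 7, 10, 13, 14, 20]
15 → replaces 20 → [4, 7, 10, 13, 14, 15]
16 → extends → [4, 7, 10, 13, 14, 15, 16]
Longest non-decreasing subsequence has length 7, so deletions = 15 − 7 = 8.

8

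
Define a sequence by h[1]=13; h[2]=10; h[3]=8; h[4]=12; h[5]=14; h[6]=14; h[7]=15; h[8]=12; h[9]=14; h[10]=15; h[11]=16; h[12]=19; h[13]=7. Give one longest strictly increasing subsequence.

10, 12, 14, 15, 16, 19

Patience tails give the LIS length; then backtrack through the dp parents:
13 → extends → [13]
10 → replaces 13 → [10]
8 → replaces 10 → [8]
12 → extends → [8, 12]
14 → extends → [8, 12, 14]
14 → already a tail → [8, 12, 14]
15 → extends → [8, 12, 14, 15]
12 → already a tail → [8, 12, 14, 15]
14 → already a tail → [8, 12, 14, 15]
15 → already a tail → [8, 12, 14, 15]
16 → extends → [8, 12, 14, 15, 16]
19 → extends → [8, 12, 14, 15, 16, 19]
7 → replaces 8 → [7, 12, 14, 15, 16, 19]
Length 6; one witness is 10, 12, 14, 15, 16, 19.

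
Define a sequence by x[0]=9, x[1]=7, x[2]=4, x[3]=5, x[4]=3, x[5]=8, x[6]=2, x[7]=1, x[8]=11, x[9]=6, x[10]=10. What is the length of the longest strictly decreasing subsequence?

Let dp[i] be the longest strictly decreasing subsequence ending at i:
i:      0  1  2  3  4  5  6  7  8  9 10
x[i]:   9  7  4  5  3  8  2  1 11  6 10
dp:     1  2  3  3  4  2  5  6  1  3  2
Maximum is 6.

6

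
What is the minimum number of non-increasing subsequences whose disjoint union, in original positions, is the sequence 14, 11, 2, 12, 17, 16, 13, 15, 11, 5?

4

The minimum number of non-increasing subsequences covering a sequence equals the length of its longest strictly increasing subsequence.
LIS length is 4 (e.g. 11, 12, 13, 15), so 4 piles are needed.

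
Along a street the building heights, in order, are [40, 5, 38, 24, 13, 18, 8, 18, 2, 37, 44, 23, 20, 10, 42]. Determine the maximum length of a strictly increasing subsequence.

5

Track the smallest tail for each achievable length (strict):
40 → extends → [40]
5 → replaces 40 → [5]
38 → extends → [5, 38]
24 → replaces 38 → [5, 24]
13 → replaces 24 → [5, 13]
18 → extends → [5, 13, 18]
8 → replaces 13 → [5, 8, 18]
18 → already a tail → [5, 8, 18]
2 → replaces 5 → [2, 8, 18]
37 → extends → [2, 8, 18, 37]
44 → extends → [2, 8, 18, 37, 44]
23 → replaces 37 → [2, 8, 18, 23, 44]
20 → replaces 23 → [2, 8, 18, 20, 44]
10 → replaces 18 → [2, 8, 10, 20, 44]
42 → replaces 44 → [2, 8, 10, 20, 42]
Five tails, so the longest strictly increasing subsequence has length 5 (e.g. 5, 13, 18, 37, 44).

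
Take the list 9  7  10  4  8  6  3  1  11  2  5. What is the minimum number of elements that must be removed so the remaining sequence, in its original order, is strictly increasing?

Fewest deletions = n − (longest strictly increasing subsequence).
Patience tails:
9 → extends → [9]
7 → replaces 9 → [7]
10 → extends → [7, 10]
4 → replaces 7 → [4, 10]
8 → replaces 10 → [4, 8]
6 → replaces 8 → [4, 6]
3 → replaces 4 → [3, 6]
1 → replaces 3 → [1, 6]
11 → extends → [1, 6, 11]
2 → replaces 6 → [1, 2, 11]
5 → replaces 11 → [1, 2, 5]
Longest strictly increasing subsequence has length 3, so deletions = 11 − 3 = 8.

8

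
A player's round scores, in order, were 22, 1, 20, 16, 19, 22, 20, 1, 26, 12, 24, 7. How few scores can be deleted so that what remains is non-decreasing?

Fewest deletions = n − (longest non-decreasing subsequence).
Patience tails:
22 → extends → [22]
1 → replaces 22 → [1]
20 → extends → [1, 20]
16 → replaces 20 → [1, 16]
19 → extends → [1, 16, 19]
22 → extends → [1, 16, 19, 22]
20 → replaces 22 → [1, 16, 19, 20]
1 → replaces 16 → [1, 1, 19, 20]
26 → extends → [1, 1, 19, 20, 26]
12 → replaces 19 → [1, 1, 12, 20, 26]
24 → replaces 26 → [1, 1, 12, 20, 24]
7 → replaces 12 → [1, 1, 7, 20, 24]
Longest non-decreasing subsequence has length 5, so deletions = 12 − 5 = 7.

7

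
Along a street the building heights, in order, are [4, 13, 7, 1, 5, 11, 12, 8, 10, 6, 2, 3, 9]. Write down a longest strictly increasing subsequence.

4, 7, 11, 12

Patience tails give the LIS length; then backtrack through the dp parents:
4 → extends → [4]
13 → extends → [4, 13]
7 → replaces 13 → [4, 7]
1 → replaces 4 → [1, 7]
5 → replaces 7 → [1, 5]
11 → extends → [1, 5, 11]
12 → extends → [1, 5, 11, 12]
8 → replaces 11 → [1, 5, 8, 12]
10 → replaces 12 → [1, 5, 8, 10]
6 → replaces 8 → [1, 5, 6, 10]
2 → replaces 5 → [1, 2, 6, 10]
3 → replaces 6 → [1, 2, 3, 10]
9 → replaces 10 → [1, 2, 3, 9]
Length 4; one witness is 4, 7, 11, 12.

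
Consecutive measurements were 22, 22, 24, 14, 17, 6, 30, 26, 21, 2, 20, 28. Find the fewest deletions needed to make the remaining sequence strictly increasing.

8

Fewest deletions = n − (longest strictly increasing subsequence).
i:      1  2  3  4  5  6  7  8  9 10 11 12
a[i]:  22 22 24 14 17  6 30 26 21  2 20 28
dp:     1  1  2  1  2  1  3  3  3  1  3  4
max dp = 4, so deletions = 12 − 4 = 8.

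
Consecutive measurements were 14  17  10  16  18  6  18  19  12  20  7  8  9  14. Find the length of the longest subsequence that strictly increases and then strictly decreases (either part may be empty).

6

inc[i] = longest strictly increasing subsequence ending at i; dec[i] = longest strictly decreasing subsequence starting at i:
i:      1  2  3  4  5  6  7  8  9 10 11 12 13 14
a[i]:  14 17 10 16 18  6 18 19 12 20  7  8  9 14
inc:    1  2  1  2  3  1  3  4  2  5  2  3  4  5
dec:    3  4  2  3  3  1  3  3  2  2  1  1  1  1
Best peak at i=8 (value 19): inc=4, dec=3, length 4+3−1 = 6.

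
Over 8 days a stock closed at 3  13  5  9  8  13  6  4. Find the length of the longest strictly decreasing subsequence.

Negate each value so 'decreasing' becomes 'increasing', then run patience tails on the negated sequence:
-3 → extends → [-3]
-13 → replaces -3 → [-13]
-5 → extends → [-13, -5]
-9 → replaces -5 → [-13, -9]
-8 → extends → [-13, -9, -8]
-13 → already a tail → [-13, -9, -8]
-6 → extends → [-13, -9, -8, -6]
-4 → extends → [-13, -9, -8, -6, -4]
Five tails, so the longest strictly decreasing subsequence of the original has length 5.

5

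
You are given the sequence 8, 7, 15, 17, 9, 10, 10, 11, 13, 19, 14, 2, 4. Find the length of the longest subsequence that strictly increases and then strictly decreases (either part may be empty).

8

inc[i] = longest strictly increasing subsequence ending at i; dec[i] = longest strictly decreasing subsequence starting at i:
i:      1  2  3  4  5  6  7  8  9 10 11 12 13
a[i]:   8  7 15 17  9 10 10 11 13 19 14  2  4
inc:    1  1  2  3  2  3  3  4  5  6  6  1  2
dec:    3  2  3  3  2  2  2  2  2  3  2  1  1
Best peak at i=10 (value 19): inc=6, dec=3, length 6+3−1 = 8.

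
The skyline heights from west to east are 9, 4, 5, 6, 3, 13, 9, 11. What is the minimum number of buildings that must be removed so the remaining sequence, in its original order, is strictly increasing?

Fewest deletions = n − (longest strictly increasing subsequence).
i:      1  2  3  4  5  6  7  8
a[i]:   9  4  5  6  3 13  9 11
dp:     1  1  2  3  1  4  4  5
max dp = 5, so deletions = 8 − 5 = 3.

3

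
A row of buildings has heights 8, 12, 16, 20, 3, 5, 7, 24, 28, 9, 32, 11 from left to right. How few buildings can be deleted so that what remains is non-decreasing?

5

Fewest deletions = n − (longest non-decreasing subsequence).
Patience tails:
8 → extends → [8]
12 → extends → [8, 12]
16 → extends → [8, 12, 16]
20 → extends → [8, 12, 16, 20]
3 → replaces 8 → [3, 12, 16, 20]
5 → replaces 12 → [3, 5, 16, 20]
7 → replaces 16 → [3, 5, 7, 20]
24 → extends → [3, 5, 7, 20, 24]
28 → extends → [3, 5, 7, 20, 24, 28]
9 → replaces 20 → [3, 5, 7, 9, 24, 28]
32 → extends → [3, 5, 7, 9, 24, 28, 32]
11 → replaces 24 → [3, 5, 7, 9, 11, 28, 32]
Longest non-decreasing subsequence has length 7, so deletions = 12 − 7 = 5.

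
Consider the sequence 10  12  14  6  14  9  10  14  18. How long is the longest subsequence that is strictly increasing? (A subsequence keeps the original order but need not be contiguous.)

5

Track the smallest tail for each achievable length (strict):
10 → extends → [10]
12 → extends → [10, 12]
14 → extends → [10, 12, 14]
6 → replaces 10 → [6, 12, 14]
14 → already a tail → [6, 12, 14]
9 → replaces 12 → [6, 9, 14]
10 → replaces 14 → [6, 9, 10]
14 → extends → [6, 9, 10, 14]
18 → extends → [6, 9, 10, 14, 18]
Five tails, so the longest strictly increasing subsequence has length 5 (e.g. 6, 9, 10, 14, 18).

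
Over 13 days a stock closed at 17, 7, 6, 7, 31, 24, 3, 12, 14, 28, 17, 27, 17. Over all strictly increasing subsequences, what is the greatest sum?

83

Let S[i] be the best sum of a strictly increasing subsequence ending at i:
i:      1  2  3  4  5  6  7  8  9 10 11 12 13
a[i]:  17  7  6  7 31 24  3 12 14 28 17 27 17
S:     17  7  6 13 48 41  3 25 39 69 56 83 56
Maximum is 83 (e.g. 6 + 7 + 12 + 14 + 17 + 27).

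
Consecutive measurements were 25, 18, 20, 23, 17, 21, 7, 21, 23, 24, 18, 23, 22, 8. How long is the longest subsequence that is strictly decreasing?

5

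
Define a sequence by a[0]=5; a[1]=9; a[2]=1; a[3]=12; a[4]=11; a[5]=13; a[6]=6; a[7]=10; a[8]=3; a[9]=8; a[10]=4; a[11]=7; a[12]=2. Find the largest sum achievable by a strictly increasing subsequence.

39

Let S[i] be the best sum of a strictly increasing subsequence ending at i:
i:      0  1  2  3  4  5  6  7  8  9 10 11 12
a[i]:   5  9  1 12 11 13  6 10  3  8  4  7  2
S:      5 14  1 26 25 39 11 24  4 19  8 18  3
Maximum is 39 (e.g. 5 + 9 + 12 + 13).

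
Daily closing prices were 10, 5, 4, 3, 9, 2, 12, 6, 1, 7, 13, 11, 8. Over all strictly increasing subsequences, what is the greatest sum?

39

Let S[i] be the best sum of a strictly increasing subsequence ending at i:
i:      1  2  3  4  5  6  7  8  9 10 11 12 13
a[i]:  10  5  4  3  9  2 12  6  1  7 13 11  8
S:     10  5  4  3 14  2 26 11  1 18 39 29 26
Maximum is 39 (e.g. 5 + 9 + 12 + 13).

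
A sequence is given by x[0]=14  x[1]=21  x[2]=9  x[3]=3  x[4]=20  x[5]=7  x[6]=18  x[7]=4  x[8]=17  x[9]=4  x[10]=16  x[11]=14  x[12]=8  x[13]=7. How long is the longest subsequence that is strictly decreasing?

8

Let dp[i] be the longest strictly decreasing subsequence ending at i:
i:      0  1  2  3  4  5  6  7  8  9 10 11 12 13
x[i]:  14 21  9  3 20  7 18  4 17  4 16 14  8  7
dp:     1  1  2  3  2  3  3  4  4  5  5  6  7  8
Maximum is 8.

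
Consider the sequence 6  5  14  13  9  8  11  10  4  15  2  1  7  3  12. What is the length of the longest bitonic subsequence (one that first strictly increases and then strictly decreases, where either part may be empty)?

8

inc[i] = longest strictly increasing subsequence ending at i; dec[i] = longest strictly decreasing subsequence starting at i:
i:      1  2  3  4  5  6  7  8  9 10 11 12 13 14 15
a[i]:   6  5 14 13  9  8 11 10  4 15  2  1  7  3 12
inc:    1  1  2  2  2  2  3  3  1  4  1  1  2  2  4
dec:    5  4  7  6  5  4  5  4  3  3  2  1  2  1  1
Best peak at i=3 (value 14): inc=2, dec=7, length 2+7−1 = 8.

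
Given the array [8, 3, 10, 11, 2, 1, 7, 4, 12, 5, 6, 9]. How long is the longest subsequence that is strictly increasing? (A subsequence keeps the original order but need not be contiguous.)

Track the smallest tail for each achievable length (strict):
8 → extends → [8]
3 → replaces 8 → [3]
10 → extends → [3, 10]
11 → extends → [3, 10, 11]
2 → replaces 3 → [2, 10, 11]
1 → replaces 2 → [1, 10, 11]
7 → replaces 10 → [1, 7, 11]
4 → replaces 7 → [1, 4, 11]
12 → extends → [1, 4, 11, 12]
5 → replaces 11 → [1, 4, 5, 12]
6 → replaces 12 → [1, 4, 5, 6]
9 → extends → [1, 4, 5, 6, 9]
Five tails, so the longest strictly increasing subsequence has length 5 (e.g. 3, 4, 5, 6, 9).

5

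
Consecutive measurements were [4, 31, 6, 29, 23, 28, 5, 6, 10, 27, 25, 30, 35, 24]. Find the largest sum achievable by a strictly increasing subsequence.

126

Let S[i] be the best sum of a strictly increasing subsequence ending at i:
i:       1   2   3   4   5   6   7   8   9  10  11  12  13  14
a[i]:    4  31   6  29  23  28   5   6  10  27  25  30  35  24
S:       4  35  10  39  33  61   9  15  25  60  58  91 126  57
Maximum is 126 (e.g. 4 + 6 + 23 + 28 + 30 + 35).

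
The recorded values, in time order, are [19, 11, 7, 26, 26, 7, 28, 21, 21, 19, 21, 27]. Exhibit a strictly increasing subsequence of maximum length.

11, 19, 21, 27

Patience tails give the LIS length; then backtrack through the dp parents:
19 → extends → [19]
11 → replaces 19 → [11]
7 → replaces 11 → [7]
26 → extends → [7, 26]
26 → already a tail → [7, 26]
7 → already a tail → [7, 26]
28 → extends → [7, 26, 28]
21 → replaces 26 → [7, 21, 28]
21 → already a tail → [7, 21, 28]
19 → replaces 21 → [7, 19, 28]
21 → replaces 28 → [7, 19, 21]
27 → extends → [7, 19, 21, 27]
Length 4; one witness is 11, 19, 21, 27.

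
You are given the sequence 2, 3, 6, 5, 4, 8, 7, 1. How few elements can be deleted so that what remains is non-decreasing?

Fewest deletions = n − (longest non-decreasing subsequence).
Patience tails:
2 → extends → [2]
3 → extends → [2, 3]
6 → extends → [2, 3, 6]
5 → replaces 6 → [2, 3, 5]
4 → replaces 5 → [2, 3, 4]
8 → extends → [2, 3, 4, 8]
7 → replaces 8 → [2, 3, 4, 7]
1 → replaces 2 → [1, 3, 4, 7]
Longest non-decreasing subsequence has length 4, so deletions = 8 − 4 = 4.

4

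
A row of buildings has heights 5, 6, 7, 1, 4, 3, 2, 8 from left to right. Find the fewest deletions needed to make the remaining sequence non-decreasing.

Fewest deletions = n − (longest non-decreasing subsequence).
Patience tails:
5 → extends → [5]
6 → extends → [5, 6]
7 → extends → [5, 6, 7]
1 → replaces 5 → [1, 6, 7]
4 → replaces 6 → [1, 4, 7]
3 → replaces 4 → [1, 3, 7]
2 → replaces 3 → [1, 2, 7]
8 → extends → [1, 2, 7, 8]
Longest non-decreasing subsequence has length 4, so deletions = 8 − 4 = 4.

4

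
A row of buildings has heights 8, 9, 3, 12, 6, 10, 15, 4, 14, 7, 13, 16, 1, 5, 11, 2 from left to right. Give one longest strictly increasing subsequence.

Patience tails give the LIS length; then backtrack through the dp parents:
8 → extends → [8]
9 → extends → [8, 9]
3 → replaces 8 → [3, 9]
12 → extends → [3, 9, 12]
6 → replaces 9 → [3, 6, 12]
10 → replaces 12 → [3, 6, 10]
15 → extends → [3, 6, 10, 15]
4 → replaces 6 → [3, 4, 10, 15]
14 → replaces 15 → [3, 4, 10, 14]
7 → replaces 10 → [3, 4, 7, 14]
13 → replaces 14 → [3, 4, 7, 13]
16 → extends → [3, 4, 7, 13, 16]
1 → replaces 3 → [1, 4, 7, 13, 16]
5 → replaces 7 → [1, 4, 5, 13, 16]
11 → replaces 13 → [1, 4, 5, 11, 16]
2 → replaces 4 → [1, 2, 5, 11, 16]
Length 5; one witness is 8, 9, 12, 15, 16.

8, 9, 12, 15, 16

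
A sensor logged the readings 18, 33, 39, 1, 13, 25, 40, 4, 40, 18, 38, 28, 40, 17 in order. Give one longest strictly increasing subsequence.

1, 13, 25, 38, 40

Patience tails give the LIS length; then backtrack through the dp parents:
18 → extends → [18]
33 → extends → [18, 33]
39 → extends → [18, 33, 39]
1 → replaces 18 → [1, 33, 39]
13 → replaces 33 → [1, 13, 39]
25 → replaces 39 → [1, 13, 25]
40 → extends → [1, 13, 25, 40]
4 → replaces 13 → [1, 4, 25, 40]
40 → already a tail → [1, 4, 25, 40]
18 → replaces 25 → [1, 4, 18, 40]
38 → replaces 40 → [1, 4, 18, 38]
28 → replaces 38 → [1, 4, 18, 28]
40 → extends → [1, 4, 18, 28, 40]
17 → replaces 18 → [1, 4, 17, 28, 40]
Length 5; one witness is 1, 13, 25, 38, 40.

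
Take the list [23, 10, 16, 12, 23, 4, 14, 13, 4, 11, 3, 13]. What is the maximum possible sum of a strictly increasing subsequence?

Let S[i] be the best sum of a strictly increasing subsequence ending at i:
i:      1  2  3  4  5  6  7  8  9 10 11 12
a[i]:  23 10 16 12 23  4 14 13  4 11  3 13
S:     23 10 26 22 49  4 36 35  4 21  3 35
Maximum is 49 (e.g. 10 + 16 + 23).

49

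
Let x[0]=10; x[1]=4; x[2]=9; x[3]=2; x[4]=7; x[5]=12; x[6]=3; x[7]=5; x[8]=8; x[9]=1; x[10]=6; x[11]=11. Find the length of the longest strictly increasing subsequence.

5

Track the smallest tail for each achievable length (strict):
10 → extends → [10]
4 → replaces 10 → [4]
9 → extends → [4, 9]
2 → replaces 4 → [2, 9]
7 → replaces 9 → [2, 7]
12 → extends → [2, 7, 12]
3 → replaces 7 → [2, 3, 12]
5 → replaces 12 → [2, 3, 5]
8 → extends → [2, 3, 5, 8]
1 → replaces 2 → [1, 3, 5, 8]
6 → replaces 8 → [1, 3, 5, 6]
11 → extends → [1, 3, 5, 6, 11]
Five tails, so the longest strictly increasing subsequence has length 5 (e.g. 2, 3, 5, 8, 11).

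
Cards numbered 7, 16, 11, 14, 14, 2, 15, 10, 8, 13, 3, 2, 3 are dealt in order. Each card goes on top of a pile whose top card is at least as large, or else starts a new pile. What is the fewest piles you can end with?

The minimum number of non-increasing subsequences covering a sequence equals the length of its longest strictly increasing subsequence.
LIS length is 4 (e.g. 7, 11, 14, 15), so 4 piles are needed.

4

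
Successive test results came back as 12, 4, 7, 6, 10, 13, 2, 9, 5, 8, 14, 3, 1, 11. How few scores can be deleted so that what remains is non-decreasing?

Fewest deletions = n − (longest non-decreasing subsequence).
i:      1  2  3  4  5  6  7  8  9 10 11 12 13 14
a[i]:  12  4  7  6 10 13  2  9  5  8 14  3  1 11
dp:     1  1  2  2  3  4  1  3  2  3  5  2  1  4
max dp = 5, so deletions = 14 − 5 = 9.

9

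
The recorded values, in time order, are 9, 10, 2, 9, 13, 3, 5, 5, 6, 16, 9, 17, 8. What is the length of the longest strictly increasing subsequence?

Let dp[i] be the length of the longest such subsequence ending at index i:
i:      1  2  3  4  5  6  7  8  9 10 11 12 13
a[i]:   9 10  2  9 13  3  5  5  6 16  9 17  8
dp:     1  2  1  2  3  2  3  3  4  5  5  6  5
Maximum dp value is 6.

6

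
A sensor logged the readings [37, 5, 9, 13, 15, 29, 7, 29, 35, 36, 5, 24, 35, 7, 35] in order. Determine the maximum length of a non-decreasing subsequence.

9

Track the smallest tail for each achievable length (allowing ties):
37 → extends → [37]
5 → replaces 37 → [5]
9 → extends → [5, 9]
13 → extends → [5, 9, 13]
15 → extends → [5, 9, 13, 15]
29 → extends → [5, 9, 13, 15, 29]
7 → replaces 9 → [5, 7, 13, 15, 29]
29 → extends → [5, 7, 13, 15, 29, 29]
35 → extends → [5, 7, 13, 15, 29, 29, 35]
36 → extends → [5, 7, 13, 15, 29, 29, 35, 36]
5 → replaces 7 → [5, 5, 13, 15, 29, 29, 35, 36]
24 → replaces 29 → [5, 5, 13, 15, 24, 29, 35, 36]
35 → replaces 36 → [5, 5, 13, 15, 24, 29, 35, 35]
7 → replaces 13 → [5, 5, 7, 15, 24, 29, 35, 35]
35 → extends → [5, 5, 7, 15, 24, 29, 35, 35, 35]
Nine tails, so the longest non-decreasing subsequence has length 9 (e.g. 5, 9, 13, 15, 29, 29, 35, 35, 35).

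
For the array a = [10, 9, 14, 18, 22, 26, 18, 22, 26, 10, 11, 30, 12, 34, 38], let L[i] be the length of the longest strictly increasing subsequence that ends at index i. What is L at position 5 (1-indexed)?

4

dp[i] = 1 + max{dp[j] : j<i, a[j]<a[i]} (or 1 if no such j):
i:      1  2  3  4  5  6  7  8  9 10 11 12 13 14 15
a[i]:  10  9 14 18 22 26 18 22 26 10 11 30 12 34 38
dp:     1  1  2  3  4  5  3  4  5  2  3  6  4  7  8
At index 5 the value is 4.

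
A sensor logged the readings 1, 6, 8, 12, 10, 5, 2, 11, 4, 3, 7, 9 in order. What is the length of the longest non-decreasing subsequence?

Track the smallest tail for each achievable length (allowing ties):
1 → extends → [1]
6 → extends → [1, 6]
8 → extends → [1, 6, 8]
12 → extends → [1, 6, 8, 12]
10 → replaces 12 → [1, 6, 8, 10]
5 → replaces 6 → [1, 5, 8, 10]
2 → replaces 5 → [1, 2, 8, 10]
11 → extends → [1, 2, 8, 10, 11]
4 → replaces 8 → [1, 2, 4, 10, 11]
3 → replaces 4 → [1, 2, 3, 10, 11]
7 → replaces 10 → [1, 2, 3, 7, 11]
9 → replaces 11 → [1, 2, 3, 7, 9]
Five tails, so the longest non-decreasing subsequence has length 5 (e.g. 1, 6, 8, 10, 11).

5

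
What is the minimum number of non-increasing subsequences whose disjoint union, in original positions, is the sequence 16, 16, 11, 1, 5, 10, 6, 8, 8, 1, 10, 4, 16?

6

Place each on the leftmost legal pile:
16 → new pile 1 (tops now [16])
16 → pile 1 (tops now [16])
11 → pile 1 (tops now [11])
1 → pile 1 (tops now [1])
5 → new pile 2 (tops now [1, 5])
10 → new pile 3 (tops now [1, 5, 10])
6 → pile 3 (tops now [1, 5, 6])
8 → new pile 4 (tops now [1, 5, 6, 8])
8 → pile 4 (tops now [1, 5, 6, 8])
1 → pile 1 (tops now [1, 5, 6, 8])
10 → new pile 5 (tops now [1, 5, 6, 8, 10])
4 → pile 2 (tops now [1, 4, 6, 8, 10])
16 → new pile 6 (tops now [1, 4, 6, 8, 10, 16])
Six piles.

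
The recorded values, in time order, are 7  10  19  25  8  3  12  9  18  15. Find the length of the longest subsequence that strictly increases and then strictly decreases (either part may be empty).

6

inc[i] = longest strictly increasing subsequence ending at i; dec[i] = longest strictly decreasing subsequence starting at i:
i:      1  2  3  4  5  6  7  8  9 10
a[i]:   7 10 19 25  8  3 12  9 18 15
inc:    1  2  3  4  2  1  3  3  4  4
dec:    2  3  3  3  2  1  2  1  2  1
Best peak at i=4 (value 25): inc=4, dec=3, length 4+3−1 = 6.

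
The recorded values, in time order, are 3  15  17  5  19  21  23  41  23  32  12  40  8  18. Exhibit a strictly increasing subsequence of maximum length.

Patience tails give the LIS length; then backtrack through the dp parents:
3 → extends → [3]
15 → extends → [3, 15]
17 → extends → [3, 15, 17]
5 → replaces 15 → [3, 5, 17]
19 → extends → [3, 5, 17, 19]
21 → extends → [3, 5, 17, 19, 21]
23 → extends → [3, 5, 17, 19, 21, 23]
41 → extends → [3, 5, 17, 19, 21, 23, 41]
23 → already a tail → [3, 5, 17, 19, 21, 23, 41]
32 → replaces 41 → [3, 5, 17, 19, 21, 23, 32]
12 → replaces 17 → [3, 5, 12, 19, 21, 23, 32]
40 → extends → [3, 5, 12, 19, 21, 23, 32, 40]
8 → replaces 12 → [3, 5, 8, 19, 21, 23, 32, 40]
18 → replaces 19 → [3, 5, 8, 18, 21, 23, 32, 40]
Length 8; one witness is 3, 15, 17, 19, 21, 23, 32, 40.

3, 15, 17, 19, 21, 23, 32, 40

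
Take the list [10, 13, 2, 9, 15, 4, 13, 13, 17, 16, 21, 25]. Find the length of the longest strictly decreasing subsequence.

3

Negate each value so 'decreasing' becomes 'increasing', then run patience tails on the negated sequence:
-10 → extends → [-10]
-13 → replaces -10 → [-13]
-2 → extends → [-13, -2]
-9 → replaces -2 → [-13, -9]
-15 → replaces -13 → [-15, -9]
-4 → extends → [-15, -9, -4]
-13 → replaces -9 → [-15, -13, -4]
-13 → already a tail → [-15, -13, -4]
-17 → replaces -15 → [-17, -13, -4]
-16 → replaces -13 → [-17, -16, -4]
-21 → replaces -17 → [-21, -16, -4]
-25 → replaces -21 → [-25, -16, -4]
Three tails, so the longest strictly decreasing subsequence of the original has length 3.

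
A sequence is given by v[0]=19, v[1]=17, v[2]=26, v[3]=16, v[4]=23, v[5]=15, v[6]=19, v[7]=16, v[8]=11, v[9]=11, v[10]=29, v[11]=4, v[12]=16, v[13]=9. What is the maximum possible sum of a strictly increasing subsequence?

Let S[i] be the best sum of a strictly increasing subsequence ending at i:
i:      0  1  2  3  4  5  6  7  8  9 10 11 12 13
v[i]:  19 17 26 16 23 15 19 16 11 11 29  4 16  9
S:     19 17 45 16 42 15 36 31 11 11 74  4 31 13
Maximum is 74 (e.g. 19 + 26 + 29).

74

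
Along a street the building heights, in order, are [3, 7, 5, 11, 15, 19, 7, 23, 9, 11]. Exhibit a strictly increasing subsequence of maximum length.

Patience tails give the LIS length; then backtrack through the dp parents:
3 → extends → [3]
7 → extends → [3, 7]
5 → replaces 7 → [3, 5]
11 → extends → [3, 5, 11]
15 → extends → [3, 5, 11, 15]
19 → extends → [3, 5, 11, 15, 19]
7 → replaces 11 → [3, 5, 7, 15, 19]
23 → extends → [3, 5, 7, 15, 19, 23]
9 → replaces 15 → [3, 5, 7, 9, 19, 23]
11 → replaces 19 → [3, 5, 7, 9, 11, 23]
Length 6; one witness is 3, 7, 11, 15, 19, 23.

3, 7, 11, 15, 19, 23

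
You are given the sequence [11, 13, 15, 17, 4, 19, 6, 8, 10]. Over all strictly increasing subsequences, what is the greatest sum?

75

Let S[i] be the best sum of a strictly increasing subsequence ending at i:
i:      1  2  3  4  5  6  7  8  9
a[i]:  11 13 15 17  4 19  6  8 10
S:     11 24 39 56  4 75 10 18 28
Maximum is 75 (e.g. 11 + 13 + 15 + 17 + 19).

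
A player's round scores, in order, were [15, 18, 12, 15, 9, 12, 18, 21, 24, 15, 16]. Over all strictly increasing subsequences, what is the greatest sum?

Let S[i] be the best sum of a strictly increasing subsequence ending at i:
i:      1  2  3  4  5  6  7  8  9 10 11
a[i]:  15 18 12 15  9 12 18 21 24 15 16
S:     15 33 12 27  9 21 45 66 90 36 52
Maximum is 90 (e.g. 12 + 15 + 18 + 21 + 24).

90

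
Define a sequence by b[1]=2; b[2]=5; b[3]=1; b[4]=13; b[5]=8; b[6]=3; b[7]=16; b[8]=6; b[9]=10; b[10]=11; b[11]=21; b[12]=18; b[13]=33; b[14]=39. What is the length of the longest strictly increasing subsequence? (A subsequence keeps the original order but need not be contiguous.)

8

Track the smallest tail for each achievable length (strict):
2 → extends → [2]
5 → extends → [2, 5]
1 → replaces 2 → [1, 5]
13 → extends → [1, 5, 13]
8 → replaces 13 → [1, 5, 8]
3 → replaces 5 → [1, 3, 8]
16 → extends → [1, 3, 8, 16]
6 → replaces 8 → [1, 3, 6, 16]
10 → replaces 16 → [1, 3, 6, 10]
11 → extends → [1, 3, 6, 10, 11]
21 → extends → [1, 3, 6, 10, 11, 21]
18 → replaces 21 → [1, 3, 6, 10, 11, 18]
33 → extends → [1, 3, 6, 10, 11, 18, 33]
39 → extends → [1, 3, 6, 10, 11, 18, 33, 39]
Eight tails, so the longest strictly increasing subsequence has length 8 (e.g. 2, 5, 8, 10, 11, 21, 33, 39).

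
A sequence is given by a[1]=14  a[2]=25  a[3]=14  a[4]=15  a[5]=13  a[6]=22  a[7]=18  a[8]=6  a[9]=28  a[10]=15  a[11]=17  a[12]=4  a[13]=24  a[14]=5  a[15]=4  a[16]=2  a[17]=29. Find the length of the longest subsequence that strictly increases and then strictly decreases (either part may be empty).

inc[i] = longest strictly increasing subsequence ending at i; dec[i] = longest strictly decreasing subsequence starting at i:
i:      1  2  3  4  5  6  7  8  9 10 11 12 13 14 15 16 17
a[i]:  14 25 14 15 13 22 18  6 28 15 17  4 24  5  4  2 29
inc:    1  2  1  2  1  3  3  1  4  2  3  1  4  2  1  1  5
dec:    6  7  6  6  5  6  5  4  5  4  4  2  4  3  2  1  1
Best peak at i=2 (value 25): inc=2, dec=7, length 2+7−1 = 8.

8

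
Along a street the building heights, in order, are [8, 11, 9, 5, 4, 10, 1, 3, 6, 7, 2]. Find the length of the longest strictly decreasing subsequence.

6

Negate each value so 'decreasing' becomes 'increasing', then run patience tails on the negated sequence:
-8 → extends → [-8]
-11 → replaces -8 → [-11]
-9 → extends → [-11, -9]
-5 → extends → [-11, -9, -5]
-4 → extends → [-11, -9, -5, -4]
-10 → replaces -9 → [-11, -10, -5, -4]
-1 → extends → [-11, -10, -5, -4, -1]
-3 → replaces -1 → [-11, -10, -5, -4, -3]
-6 → replaces -5 → [-11, -10, -6, -4, -3]
-7 → replaces -6 → [-11, -10, -7, -4, -3]
-2 → extends → [-11, -10, -7, -4, -3, -2]
Six tails, so the longest strictly decreasing subsequence of the original has length 6.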